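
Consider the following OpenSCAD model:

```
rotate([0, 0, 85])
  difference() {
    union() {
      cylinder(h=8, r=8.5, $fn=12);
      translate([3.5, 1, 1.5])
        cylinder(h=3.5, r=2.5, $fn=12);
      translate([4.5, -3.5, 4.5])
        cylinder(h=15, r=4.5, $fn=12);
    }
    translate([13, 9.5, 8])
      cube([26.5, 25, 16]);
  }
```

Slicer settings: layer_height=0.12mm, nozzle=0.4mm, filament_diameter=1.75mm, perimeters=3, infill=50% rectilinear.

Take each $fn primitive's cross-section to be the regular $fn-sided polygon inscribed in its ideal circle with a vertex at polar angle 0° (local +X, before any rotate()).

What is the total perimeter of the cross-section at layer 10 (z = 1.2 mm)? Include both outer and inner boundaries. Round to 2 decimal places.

52.80 mm

At z = 1.2 mm: the r=8.5 cylinder contributes a regular 12-gon of circumradius 8.5 (perimeter = 2·12·8.500·sin(180°/12) = 52.80 mm); the cylinder at (3.5, 1) does not reach this height (z outside [1.5, 5]); the cylinder at (4.5, -3.5) does not reach this height (z outside [4.5, 19.5]); Taking the union: only the r=8.5 cylinder is present, so the union is just that shape — boundary = 52.80 mm; the cube at (13, 9.5) is absent (z outside [8, 24]); After the difference (first − rest): none of the subtracted shapes is present at this height, so that combined region is unchanged — boundary = 52.80 mm; (rotated 85° about Z; rotation is an isometry so areas/perimeters/island counts are preserved). Overall, the cross-section is a single solid region. Total boundary length (outer) = 52.80 mm.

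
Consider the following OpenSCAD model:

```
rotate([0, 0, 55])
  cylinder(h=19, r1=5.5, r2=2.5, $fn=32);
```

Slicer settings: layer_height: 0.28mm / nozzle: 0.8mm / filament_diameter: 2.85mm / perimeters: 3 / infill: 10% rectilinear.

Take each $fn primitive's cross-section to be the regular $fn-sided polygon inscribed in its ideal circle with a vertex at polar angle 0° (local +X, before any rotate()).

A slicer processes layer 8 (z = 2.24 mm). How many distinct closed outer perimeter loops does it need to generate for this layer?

At z = 2.24 mm: the cone contributes a regular 32-gon of circumradius 5.146 (interpolated between r1=5.5 and r2=2.5 at t=0.118); (rotated 55° about Z; rotation is an isometry so areas/perimeters/island counts are preserved). The result has 1 disconnected region.

1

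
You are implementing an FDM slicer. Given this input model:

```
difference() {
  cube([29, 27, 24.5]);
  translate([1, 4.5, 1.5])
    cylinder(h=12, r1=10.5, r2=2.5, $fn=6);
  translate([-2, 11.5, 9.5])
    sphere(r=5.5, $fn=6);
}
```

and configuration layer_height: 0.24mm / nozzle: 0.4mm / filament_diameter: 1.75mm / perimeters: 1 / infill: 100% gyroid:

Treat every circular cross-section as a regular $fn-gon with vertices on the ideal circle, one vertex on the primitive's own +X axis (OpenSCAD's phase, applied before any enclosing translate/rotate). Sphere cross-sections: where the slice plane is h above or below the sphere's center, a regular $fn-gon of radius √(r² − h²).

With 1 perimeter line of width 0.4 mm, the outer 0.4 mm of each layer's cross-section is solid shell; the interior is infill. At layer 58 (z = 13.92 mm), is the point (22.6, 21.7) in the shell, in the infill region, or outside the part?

At z = 13.92 mm: the cube is present — its section is the full 29×27 rectangle; the cone at (1, 4.5) is absent (z outside [1.5, 13.5]); the r=5.5 sphere at (-2, 11.5) contributes a regular 6-gon of circumradius √(5.5²−4.42²) = 3.273; Taking the first minus the rest: starting from the 29×27 cube, the r=5.5 sphere at (-2, 11.5) partially overlaps it — only the 2.81 mm² overlap (of its 27.83 mm²) is removed, clipping the outline — 1 connected region. Overall, the cross-section is a single solid region. The nearest boundary edge runs (0.00, 27.00)→(29.00, 27.00); distance from the point to it = 5.30 mm. The point is inside the cross-section and 5.30 mm from the nearest boundary — more than the 0.4 mm shell width (1 × 0.4), so it's in the infill interior.

infill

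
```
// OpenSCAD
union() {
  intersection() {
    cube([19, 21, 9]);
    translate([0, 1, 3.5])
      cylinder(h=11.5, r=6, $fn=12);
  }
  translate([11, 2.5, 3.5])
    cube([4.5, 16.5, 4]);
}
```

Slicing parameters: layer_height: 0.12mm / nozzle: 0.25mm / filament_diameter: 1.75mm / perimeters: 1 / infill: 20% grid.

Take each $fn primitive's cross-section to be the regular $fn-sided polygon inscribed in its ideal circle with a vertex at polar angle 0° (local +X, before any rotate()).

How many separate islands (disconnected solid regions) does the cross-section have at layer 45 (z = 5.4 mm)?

2

At z = 5.4 mm: the 19×21 cube contributes its full rectangle; the r=6 cylinder at (0, 1) gives a regular 12-gon of circumradius 6 (constant along its height); Taking the intersection: the r=6 cylinder at (0, 1) partially overlaps the 19×21 cube; clipping to the common part keeps 32.87 mm² — 1 connected region; the 4.5×16.5 cube at (11, 2.5) contributes its full rectangle; Taking the union: the 2 present regions are separate (no shared area or edge), so areas and boundary lengths simply add and each stays a separate island — 2 connected regions. Overall, the cross-section has 2 separate islands. Island count = 2.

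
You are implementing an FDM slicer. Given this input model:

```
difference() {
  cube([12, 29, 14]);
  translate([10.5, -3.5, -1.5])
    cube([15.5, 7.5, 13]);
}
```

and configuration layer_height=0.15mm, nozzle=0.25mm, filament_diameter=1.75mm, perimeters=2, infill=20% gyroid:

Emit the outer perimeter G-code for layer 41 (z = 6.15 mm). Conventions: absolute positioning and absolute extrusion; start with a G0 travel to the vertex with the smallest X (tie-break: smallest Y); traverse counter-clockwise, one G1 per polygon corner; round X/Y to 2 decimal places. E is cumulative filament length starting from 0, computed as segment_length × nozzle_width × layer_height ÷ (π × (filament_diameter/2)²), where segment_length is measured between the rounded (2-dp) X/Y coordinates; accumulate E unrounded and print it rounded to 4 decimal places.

At z = 6.15 mm: the cube (footprint 12×29) is included at this height; the cube at (10.5, -3.5) (footprint 15.5×7.5) is included at this height; Taking the first minus the rest: starting from the 12×29 cube, the 15.5×7.5 cube at (10.5, -3.5) partially overlaps it — only the 6.00 mm² overlap (of its 116.25 mm²) is removed, clipping the outline — 1 connected region. The outline is a single polygon with 6 vertices. Extrusion per mm of travel: 0.25 × 0.15 / (π × 0.875²) = 0.015591. Accumulating E over each segment gives final E = 1.2784.

G0 X0.00 Y0.00 Z6.15
G1 X10.50 Y0.00 E0.1637
G1 X10.50 Y4.00 E0.2261
G1 X12.00 Y4.00 E0.2495
G1 X12.00 Y29.00 E0.6392
G1 X0.00 Y29.00 E0.8263
G1 X0.00 Y0.00 E1.2784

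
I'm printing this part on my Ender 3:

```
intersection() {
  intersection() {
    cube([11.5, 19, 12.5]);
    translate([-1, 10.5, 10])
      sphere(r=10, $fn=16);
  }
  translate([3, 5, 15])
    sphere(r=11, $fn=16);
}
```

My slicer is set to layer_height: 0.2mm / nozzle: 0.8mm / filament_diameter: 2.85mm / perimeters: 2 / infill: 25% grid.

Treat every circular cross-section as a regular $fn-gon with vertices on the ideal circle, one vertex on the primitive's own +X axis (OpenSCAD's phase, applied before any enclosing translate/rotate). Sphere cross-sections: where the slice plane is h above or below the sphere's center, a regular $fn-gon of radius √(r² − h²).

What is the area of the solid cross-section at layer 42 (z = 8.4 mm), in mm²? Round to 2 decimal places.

88.18 mm²

At z = 8.4 mm: the cube (footprint 11.5×19) is included at this height (area 218.50 mm²); the r=10 sphere at (-1, 10.5) slices to a regular 16-gon of circumradius 9.871 (√(r²−h²) with h=1.6 from center) (area = (16/2)·9.871²·sin(360°/16) = 298.31 mm²); Keeping only the common overlap: the r=10 sphere at (-1, 10.5) partially overlaps the 11.5×19 cube; clipping to the common part keeps 126.84 mm² — area = 126.84 mm²; the r=11 sphere at (3, 5) contributes a regular 16-gon of circumradius √(11²−6.6²) = 8.800 (area = (16/2)·8.800²·sin(360°/16) = 237.08 mm²); Taking the intersection: the r=11 sphere at (3, 5) partially overlaps that combined region; clipping to the common part keeps 88.18 mm² — area = 88.18 mm². Overall, the cross-section is a single solid region. Net area = 88.18 mm².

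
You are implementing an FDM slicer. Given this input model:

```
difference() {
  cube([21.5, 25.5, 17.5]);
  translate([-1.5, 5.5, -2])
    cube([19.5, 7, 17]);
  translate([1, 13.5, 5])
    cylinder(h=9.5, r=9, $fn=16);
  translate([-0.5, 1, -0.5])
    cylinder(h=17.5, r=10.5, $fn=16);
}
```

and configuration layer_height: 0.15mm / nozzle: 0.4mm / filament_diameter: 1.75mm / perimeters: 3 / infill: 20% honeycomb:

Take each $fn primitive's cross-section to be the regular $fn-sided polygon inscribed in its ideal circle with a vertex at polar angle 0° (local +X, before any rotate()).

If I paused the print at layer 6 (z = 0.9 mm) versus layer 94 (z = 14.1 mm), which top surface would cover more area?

layer 6 (z = 0.9 mm)

Layer 6 (z = 0.9): the cube is present — its section is the full 21.5×25.5 rectangle (area 548.25 mm²); the 19.5×7 cube at (-1.5, 5.5) contributes its full rectangle (area 136.50 mm²); the cylinder at (1, 13.5) does not reach this height (z outside [5, 14.5]); the r=10.5 cylinder at (-0.5, 1) gives a regular 16-gon of circumradius 10.5 (constant along its height) (area = (16/2)·10.500²·sin(360°/16) = 337.53 mm²); Subtracting the remaining from the first: starting from the 21.5×25.5 cube (548.25 mm²), the 19.5×7 cube at (-1.5, 5.5) partially overlaps it — only the 126.00 mm² overlap (of its 136.50 mm²) is removed, clipping the outline; the r=10.5 cylinder at (-0.5, 1) partially overlaps it — only the 52.83 mm² overlap (of its 337.53 mm²) is removed, clipping the outline — area = 369.42 mm². So its area = 369.42 mm². Layer 94 (z = 14.1): the 21.5×25.5 cube contributes its full rectangle (area 548.25 mm²); the cube at (-1.5, 5.5) (footprint 19.5×7) is included at this height (area 136.50 mm²); the cylinder at (1, 13.5): section is a regular 16-gon, circumradius r=9 (area = (16/2)·9.000²·sin(360°/16) = 247.98 mm²); the cylinder at (-0.5, 1): section is a regular 16-gon, circumradius r=10.5 (area = (16/2)·10.500²·sin(360°/16) = 337.53 mm²); Subtracting the remaining from the first: starting from the 21.5×25.5 cube (548.25 mm²), the 19.5×7 cube at (-1.5, 5.5) partially overlaps it — only the 126.00 mm² overlap (of its 136.50 mm²) is removed, clipping the outline; the r=9 cylinder at (1, 13.5) partially overlaps it — only the 84.03 mm² overlap (of its 247.98 mm²) is removed, clipping the outline; the r=10.5 cylinder at (-0.5, 1) partially overlaps it — only the 49.59 mm² overlap (of its 337.53 mm²) is removed, clipping the outline — area = 288.62 mm². So its area = 288.62 mm². Layer 6 is larger (369.42 vs 288.62 mm²).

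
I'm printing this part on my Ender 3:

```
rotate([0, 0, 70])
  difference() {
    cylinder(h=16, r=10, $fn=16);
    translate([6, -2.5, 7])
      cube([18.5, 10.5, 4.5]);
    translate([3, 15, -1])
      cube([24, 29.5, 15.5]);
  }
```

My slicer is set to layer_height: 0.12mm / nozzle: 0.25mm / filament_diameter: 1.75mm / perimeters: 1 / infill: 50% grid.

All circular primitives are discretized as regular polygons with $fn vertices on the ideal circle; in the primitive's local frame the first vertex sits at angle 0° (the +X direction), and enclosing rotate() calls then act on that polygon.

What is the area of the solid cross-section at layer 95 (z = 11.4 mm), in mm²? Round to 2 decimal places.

At z = 11.4 mm: the cylinder: section is a regular 16-gon, circumradius r=10 (area = (16/2)·10.000²·sin(360°/16) = 306.15 mm²); the cube at (6, -2.5) (footprint 18.5×10.5) is included at this height (area 194.25 mm²); the cube at (3, 15) (footprint 24×29.5) is included at this height (area 708.00 mm²); Subtracting the remaining from the first: starting from the r=10 cylinder (306.15 mm²), the 18.5×10.5 cube at (6, -2.5) partially overlaps it — only the 30.60 mm² overlap (of its 194.25 mm²) is removed, clipping the outline; the 24×29.5 cube at (3, 15) misses the remaining region (no effect) — area = 275.54 mm²; (rotated 70° about Z; rotation is an isometry so areas/perimeters/island counts are preserved). Overall, the cross-section is a single solid region. Net area = 275.54 mm².

275.54 mm²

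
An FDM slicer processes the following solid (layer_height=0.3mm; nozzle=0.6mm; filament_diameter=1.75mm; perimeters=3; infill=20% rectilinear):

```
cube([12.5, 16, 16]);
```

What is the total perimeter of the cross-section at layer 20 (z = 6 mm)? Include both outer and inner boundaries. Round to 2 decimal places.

57.00 mm

At z = 6 mm: the cube (footprint 12.5×16) is included at this height (perimeter 57.00 mm). Overall, the cross-section is a single solid region. Total boundary length (outer) = 57.00 mm.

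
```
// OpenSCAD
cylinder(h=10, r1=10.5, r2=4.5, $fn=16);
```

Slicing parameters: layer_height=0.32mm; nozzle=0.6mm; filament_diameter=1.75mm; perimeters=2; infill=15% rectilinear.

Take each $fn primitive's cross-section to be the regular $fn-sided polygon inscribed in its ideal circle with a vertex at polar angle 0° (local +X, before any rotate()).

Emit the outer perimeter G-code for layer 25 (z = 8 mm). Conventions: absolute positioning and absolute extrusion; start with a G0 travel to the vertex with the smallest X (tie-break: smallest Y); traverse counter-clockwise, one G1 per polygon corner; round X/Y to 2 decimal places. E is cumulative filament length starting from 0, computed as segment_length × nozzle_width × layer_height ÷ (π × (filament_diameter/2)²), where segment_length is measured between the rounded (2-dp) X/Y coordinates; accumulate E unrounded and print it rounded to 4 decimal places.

G0 X-5.70 Y0.00 Z8.00
G1 X-5.27 Y-2.18 E0.1774
G1 X-4.03 Y-4.03 E0.3551
G1 X-2.18 Y-5.27 E0.5329
G1 X0.00 Y-5.70 E0.7103
G1 X2.18 Y-5.27 E0.8877
G1 X4.03 Y-4.03 E1.0654
G1 X5.27 Y-2.18 E1.2432
G1 X5.70 Y0.00 E1.4206
G1 X5.27 Y2.18 E1.5980
G1 X4.03 Y4.03 E1.7757
G1 X2.18 Y5.27 E1.9535
G1 X0.00 Y5.70 E2.1309
G1 X-2.18 Y5.27 E2.3083
G1 X-4.03 Y4.03 E2.4860
G1 X-5.27 Y2.18 E2.6638
G1 X-5.70 Y0.00 E2.8412

At z = 8 mm: the cone: at t=0.800 of its height the radius interpolates to r₁+(r₂−r₁)t = 5.700, giving a regular 16-gon of that circumradius. The outline is a single polygon with 16 vertices. Extrusion per mm of travel: 0.6 × 0.32 / (π × 0.875²) = 0.079824. Accumulating E over each segment gives final E = 2.8412.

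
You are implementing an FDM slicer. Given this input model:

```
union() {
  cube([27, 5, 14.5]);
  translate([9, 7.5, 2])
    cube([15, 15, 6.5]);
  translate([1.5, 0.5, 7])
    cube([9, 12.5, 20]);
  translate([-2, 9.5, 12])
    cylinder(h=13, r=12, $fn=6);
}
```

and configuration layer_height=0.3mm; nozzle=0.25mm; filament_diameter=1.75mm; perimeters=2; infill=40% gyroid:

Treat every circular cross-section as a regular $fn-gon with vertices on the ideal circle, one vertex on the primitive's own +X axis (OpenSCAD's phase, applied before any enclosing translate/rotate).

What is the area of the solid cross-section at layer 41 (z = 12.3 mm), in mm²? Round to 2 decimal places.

492.71 mm²

At z = 12.3 mm: the cube is present — its section is the full 27×5 rectangle (area 135.00 mm²); the cube at (9, 7.5) is not intersected at this z (z outside [2, 8.5]); the cube at (1.5, 0.5) (footprint 9×12.5) is included at this height (area 112.50 mm²); the r=12 cylinder at (-2, 9.5) contributes a regular 6-gon of circumradius 12 (area = (6/2)·12.000²·sin(360°/6) = 374.12 mm²); Combining (union): the regions partially overlap — summed areas 621.62 mm² minus the doubly-counted overlap 128.91 mm² gives 492.71 mm² — area = 492.71 mm². Overall, the cross-section is a single solid region. Net area = 492.71 mm².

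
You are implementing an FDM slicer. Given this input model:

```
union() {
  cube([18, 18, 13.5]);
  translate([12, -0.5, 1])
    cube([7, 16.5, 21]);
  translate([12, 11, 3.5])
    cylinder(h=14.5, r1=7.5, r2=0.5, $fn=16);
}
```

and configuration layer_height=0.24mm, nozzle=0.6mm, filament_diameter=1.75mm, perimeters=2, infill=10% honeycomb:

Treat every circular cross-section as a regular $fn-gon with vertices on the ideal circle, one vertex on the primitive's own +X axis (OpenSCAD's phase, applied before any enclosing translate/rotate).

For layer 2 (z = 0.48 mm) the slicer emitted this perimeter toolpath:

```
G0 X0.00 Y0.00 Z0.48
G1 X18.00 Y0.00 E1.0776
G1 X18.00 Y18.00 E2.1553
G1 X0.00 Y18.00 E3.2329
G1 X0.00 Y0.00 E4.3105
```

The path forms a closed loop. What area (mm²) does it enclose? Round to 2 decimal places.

Apply the shoelace formula to the sequence of (X, Y) vertices; enclosed area = 324.00 mm².

324.00 mm²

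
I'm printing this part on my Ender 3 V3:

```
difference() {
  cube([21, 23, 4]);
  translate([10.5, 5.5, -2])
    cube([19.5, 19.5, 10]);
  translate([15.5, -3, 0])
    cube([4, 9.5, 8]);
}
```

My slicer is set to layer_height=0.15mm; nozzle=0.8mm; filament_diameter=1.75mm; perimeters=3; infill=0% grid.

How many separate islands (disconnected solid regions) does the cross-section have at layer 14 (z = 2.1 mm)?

2

At z = 2.1 mm: the cube is present — its section is the full 21×23 rectangle; the cube at (10.5, 5.5) is present — its section is the full 19.5×19.5 rectangle; the cube at (15.5, -3) is present — its section is the full 4×9.5 rectangle; After the difference (first − rest): starting from the 21×23 cube, the 19.5×19.5 cube at (10.5, 5.5) partially overlaps it — only the 183.75 mm² overlap (of its 380.25 mm²) is removed, clipping the outline; the 4×9.5 cube at (15.5, -3) partially overlaps it — only the 22.00 mm² overlap (of its 38.00 mm²) is removed, clipping the outline — 2 connected regions. Overall, the cross-section has 2 separate islands. Island count = 2.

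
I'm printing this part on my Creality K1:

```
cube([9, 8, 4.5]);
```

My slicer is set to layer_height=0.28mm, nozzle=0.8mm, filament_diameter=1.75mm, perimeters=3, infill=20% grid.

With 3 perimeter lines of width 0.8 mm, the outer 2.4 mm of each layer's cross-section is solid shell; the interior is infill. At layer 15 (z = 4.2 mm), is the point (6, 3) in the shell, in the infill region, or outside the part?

infill

At z = 4.2 mm: the 9×8 cube contributes its full rectangle. Overall, the cross-section is a single solid region. The nearest boundary edge runs (0.00, 0.00)→(9.00, 0.00); distance from the point to it = 3.00 mm. The point is inside the cross-section and 3.00 mm from the nearest boundary — more than the 2.4 mm shell width (3 × 0.8), so it's in the infill interior.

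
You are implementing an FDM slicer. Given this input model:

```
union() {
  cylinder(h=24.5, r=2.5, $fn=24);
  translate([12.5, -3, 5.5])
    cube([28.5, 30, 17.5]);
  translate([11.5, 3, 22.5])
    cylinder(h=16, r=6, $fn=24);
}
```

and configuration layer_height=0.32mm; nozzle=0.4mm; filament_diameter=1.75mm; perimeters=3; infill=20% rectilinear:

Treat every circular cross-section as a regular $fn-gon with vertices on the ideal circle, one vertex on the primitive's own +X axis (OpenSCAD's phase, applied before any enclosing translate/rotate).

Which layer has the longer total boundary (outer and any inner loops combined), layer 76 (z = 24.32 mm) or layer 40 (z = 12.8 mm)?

layer 40 (z = 12.8 mm)

Layer 76 (z = 24.32): the r=2.5 cylinder gives a regular 24-gon of circumradius 2.5 (constant along its height) (perimeter = 2·24·2.500·sin(180°/24) = 15.66 mm); the cube at (12.5, -3) is absent (z outside [5.5, 23]); the r=6 cylinder at (11.5, 3) contributes a regular 24-gon of circumradius 6 (perimeter = 2·24·6.000·sin(180°/24) = 37.59 mm); Merging all regions: the 2 present regions are separate (no shared area or edge), so areas and boundary lengths simply add and each stays a separate island — boundary = 53.25 mm. So its perimeter = 53.25 mm. Layer 40 (z = 12.8): the r=2.5 cylinder gives a regular 24-gon of circumradius 2.5 (constant along its height) (perimeter = 2·24·2.500·sin(180°/24) = 15.66 mm); the 28.5×30 cube at (12.5, -3) contributes its full rectangle (perimeter 117.00 mm); the cylinder at (11.5, 3) is not intersected at this z (z outside [22.5, 38.5]); Combining (union): the 2 present regions are separate (no shared area or edge), so areas and boundary lengths simply add and each stays a separate island — boundary = 132.66 mm. So its perimeter = 132.66 mm. Layer 40 is larger (132.66 vs 53.25 mm).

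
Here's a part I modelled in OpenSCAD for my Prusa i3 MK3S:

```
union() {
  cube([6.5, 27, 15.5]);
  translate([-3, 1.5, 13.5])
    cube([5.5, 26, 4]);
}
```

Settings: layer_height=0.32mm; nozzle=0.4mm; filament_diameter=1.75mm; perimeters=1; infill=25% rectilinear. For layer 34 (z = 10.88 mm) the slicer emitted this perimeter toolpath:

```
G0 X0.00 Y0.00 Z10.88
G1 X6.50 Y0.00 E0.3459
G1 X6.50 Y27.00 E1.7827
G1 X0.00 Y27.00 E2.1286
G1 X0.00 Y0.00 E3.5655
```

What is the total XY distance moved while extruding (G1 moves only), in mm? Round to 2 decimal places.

67.00 mm

Sum the Euclidean lengths of each G1 segment: total = 67.00 mm.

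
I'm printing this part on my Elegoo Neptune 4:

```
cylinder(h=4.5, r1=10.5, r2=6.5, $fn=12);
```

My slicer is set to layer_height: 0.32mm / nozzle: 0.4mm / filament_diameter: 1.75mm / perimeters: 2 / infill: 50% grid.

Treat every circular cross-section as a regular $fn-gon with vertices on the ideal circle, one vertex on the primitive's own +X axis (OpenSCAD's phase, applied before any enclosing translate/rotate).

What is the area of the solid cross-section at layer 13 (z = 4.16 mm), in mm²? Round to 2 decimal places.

At z = 4.16 mm: the cone contributes a regular 12-gon of circumradius 6.802 (interpolated between r1=10.5 and r2=6.5 at t=0.924) (area = (12/2)·6.802²·sin(360°/12) = 138.81 mm²). Overall, the cross-section is a single solid region. Net area = 138.81 mm².

138.81 mm²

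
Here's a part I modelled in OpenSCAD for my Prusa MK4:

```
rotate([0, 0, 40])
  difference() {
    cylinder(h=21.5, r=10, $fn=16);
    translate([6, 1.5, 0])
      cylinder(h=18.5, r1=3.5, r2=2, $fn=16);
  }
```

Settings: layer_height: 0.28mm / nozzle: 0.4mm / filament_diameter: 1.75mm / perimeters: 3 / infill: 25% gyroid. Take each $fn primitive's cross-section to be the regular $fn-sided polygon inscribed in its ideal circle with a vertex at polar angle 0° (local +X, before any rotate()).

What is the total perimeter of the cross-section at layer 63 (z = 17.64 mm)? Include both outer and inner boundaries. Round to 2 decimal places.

At z = 17.64 mm: the cylinder: section is a regular 16-gon, circumradius r=10 (perimeter = 2·16·10.000·sin(180°/16) = 62.43 mm); the cone at (6, 1.5) contributes a regular 16-gon of circumradius 2.070 (interpolated between r1=3.5 and r2=2 at t=0.954) (perimeter = 2·16·2.070·sin(180°/16) = 12.92 mm); After the difference (first − rest): starting from the r=10 cylinder, the cone at (6, 1.5) lies wholly inside it (removes its full 13.11 mm² and its 12.92 mm outline becomes a hole wall) — boundary (outer + 1 inner loop) = 75.35 mm; (whole slice rotated 40° about Z — lengths, areas and connectivity unchanged). Overall, the cross-section is one region with 1 hole. Total boundary length (outer + inner) = 75.35 mm.

75.35 mm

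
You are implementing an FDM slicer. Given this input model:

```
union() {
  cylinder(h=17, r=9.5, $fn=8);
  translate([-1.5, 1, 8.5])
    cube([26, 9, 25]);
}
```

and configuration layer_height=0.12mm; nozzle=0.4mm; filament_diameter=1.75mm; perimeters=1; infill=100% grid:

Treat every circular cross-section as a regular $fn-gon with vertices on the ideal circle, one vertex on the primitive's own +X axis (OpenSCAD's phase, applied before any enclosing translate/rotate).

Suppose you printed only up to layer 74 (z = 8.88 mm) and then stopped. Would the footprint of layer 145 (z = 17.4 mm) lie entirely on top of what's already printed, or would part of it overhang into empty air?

Compare the two slices. At z = 8.88: the cylinder: section is a regular 8-gon, circumradius r=9.5 (area = (8/2)·9.500²·sin(360°/8) = 255.27 mm²); the cube at (-1.5, 1) is present — its section is the full 26×9 rectangle (area 234.00 mm²); Combining (union): the regions partially overlap — summed areas 489.27 mm² minus the doubly-counted overlap 66.81 mm² gives 422.46 mm² — area = 422.46 mm². At z = 17.4: the cylinder does not reach this height (z outside [0, 17]); the cube at (-1.5, 1) (footprint 26×9) is included at this height (area 234.00 mm²); Combining (union): only the 26×9 cube at (-1.5, 1) is present, so the union is just that shape — area = 234.00 mm². Checking containment: the cross-section at z = 17.4 is a subset of the cross-section at z = 8.88.

entirely on top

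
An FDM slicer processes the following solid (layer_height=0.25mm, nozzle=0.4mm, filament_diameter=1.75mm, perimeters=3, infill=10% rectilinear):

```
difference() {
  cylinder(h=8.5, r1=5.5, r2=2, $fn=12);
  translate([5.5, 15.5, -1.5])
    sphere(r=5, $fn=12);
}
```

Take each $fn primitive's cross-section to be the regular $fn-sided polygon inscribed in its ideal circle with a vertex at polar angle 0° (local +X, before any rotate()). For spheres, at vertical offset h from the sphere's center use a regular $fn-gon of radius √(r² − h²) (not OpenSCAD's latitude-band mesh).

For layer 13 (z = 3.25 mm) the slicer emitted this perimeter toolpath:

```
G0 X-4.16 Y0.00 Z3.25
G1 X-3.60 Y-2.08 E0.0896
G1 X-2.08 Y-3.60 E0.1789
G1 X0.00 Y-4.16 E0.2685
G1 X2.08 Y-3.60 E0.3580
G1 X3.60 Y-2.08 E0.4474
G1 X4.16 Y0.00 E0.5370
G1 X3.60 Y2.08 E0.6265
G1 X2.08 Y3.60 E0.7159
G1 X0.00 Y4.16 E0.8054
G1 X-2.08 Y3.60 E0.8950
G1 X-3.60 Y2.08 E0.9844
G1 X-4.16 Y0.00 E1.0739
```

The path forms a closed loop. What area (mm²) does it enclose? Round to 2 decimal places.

Apply the shoelace formula to the sequence of (X, Y) vertices; enclosed area = 51.88 mm².

51.88 mm²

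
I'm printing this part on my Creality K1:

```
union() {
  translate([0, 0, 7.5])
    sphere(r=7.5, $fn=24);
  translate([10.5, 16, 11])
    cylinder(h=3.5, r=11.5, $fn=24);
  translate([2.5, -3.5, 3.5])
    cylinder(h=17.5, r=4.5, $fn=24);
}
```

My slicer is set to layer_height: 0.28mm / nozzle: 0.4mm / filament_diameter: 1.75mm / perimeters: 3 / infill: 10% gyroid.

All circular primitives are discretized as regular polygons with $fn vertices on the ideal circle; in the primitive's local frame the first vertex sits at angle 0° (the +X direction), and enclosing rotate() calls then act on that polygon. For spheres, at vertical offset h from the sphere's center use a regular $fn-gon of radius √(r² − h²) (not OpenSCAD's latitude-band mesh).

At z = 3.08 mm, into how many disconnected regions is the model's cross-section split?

1

At z = 3.08 mm: the r=7.5 sphere contributes a regular 24-gon of circumradius √(7.5²−4.42²) = 6.059; the cylinder at (10.5, 16) is not intersected at this z (z outside [11, 14.5]); the cylinder at (2.5, -3.5) does not reach this height (z outside [3.5, 21]); Combining (union): only the r=7.5 sphere is present, so the union is just that shape — 1 connected region. The result has 1 disconnected region.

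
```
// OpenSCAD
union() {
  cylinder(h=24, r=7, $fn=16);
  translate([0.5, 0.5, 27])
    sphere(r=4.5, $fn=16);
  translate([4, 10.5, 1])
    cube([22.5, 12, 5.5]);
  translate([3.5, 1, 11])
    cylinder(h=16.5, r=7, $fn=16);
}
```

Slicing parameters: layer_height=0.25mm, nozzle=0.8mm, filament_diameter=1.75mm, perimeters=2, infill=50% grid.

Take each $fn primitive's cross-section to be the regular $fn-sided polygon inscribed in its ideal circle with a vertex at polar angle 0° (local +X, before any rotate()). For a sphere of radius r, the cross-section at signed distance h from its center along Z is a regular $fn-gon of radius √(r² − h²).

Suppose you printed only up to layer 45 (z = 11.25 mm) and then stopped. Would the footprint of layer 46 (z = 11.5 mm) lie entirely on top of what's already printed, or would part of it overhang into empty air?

Compare the two slices. At z = 11.25: the r=7 cylinder gives a regular 16-gon of circumradius 7 (constant along its height) (area = (16/2)·7.000²·sin(360°/16) = 150.01 mm²); the sphere at (0.5, 0.5) does not reach this height (|z−center|=15.750 > r=4.5); the cube at (4, 10.5) is absent (z outside [1, 6.5]); the cylinder at (3.5, 1): section is a regular 16-gon, circumradius r=7 (area = (16/2)·7.000²·sin(360°/16) = 150.01 mm²); Combining (union): the regions partially overlap — summed areas 300.02 mm² minus the doubly-counted overlap 100.26 mm² gives 199.77 mm² — area = 199.77 mm². At z = 11.5: the cylinder: section is a regular 16-gon, circumradius r=7 (area = (16/2)·7.000²·sin(360°/16) = 150.01 mm²); the sphere at (0.5, 0.5) does not reach this height (|z−center|=15.500 > r=4.5); the cube at (4, 10.5) does not reach this height (z outside [1, 6.5]); the r=7 cylinder at (3.5, 1) contributes a regular 16-gon of circumradius 7 (area = (16/2)·7.000²·sin(360°/16) = 150.01 mm²); Combining (union): the regions partially overlap — summed areas 300.02 mm² minus the doubly-counted overlap 100.26 mm² gives 199.77 mm² — area = 199.77 mm². Checking containment: the cross-section at z = 11.5 is a subset of the cross-section at z = 11.25.

entirely on top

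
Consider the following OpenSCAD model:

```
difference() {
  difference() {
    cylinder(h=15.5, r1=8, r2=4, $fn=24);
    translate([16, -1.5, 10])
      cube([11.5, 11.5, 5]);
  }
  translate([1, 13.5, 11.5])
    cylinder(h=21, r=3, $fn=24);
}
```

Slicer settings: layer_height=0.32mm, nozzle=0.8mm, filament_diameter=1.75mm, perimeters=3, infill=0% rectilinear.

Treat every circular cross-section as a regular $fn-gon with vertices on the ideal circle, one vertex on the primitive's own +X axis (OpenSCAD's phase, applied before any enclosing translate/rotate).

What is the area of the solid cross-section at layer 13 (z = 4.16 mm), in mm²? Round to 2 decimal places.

149.00 mm²

At z = 4.16 mm: the cone: at t=0.268 of its height the radius interpolates to r₁+(r₂−r₁)t = 6.926, giving a regular 24-gon of that circumradius (area = (24/2)·6.926²·sin(360°/24) = 149.00 mm²); the cube at (16, -1.5) does not reach this height (z outside [10, 15]); After the difference (first − rest): none of the subtracted shapes is present at this height, so the cone is unchanged — area = 149.00 mm²; the cylinder at (1, 13.5) is not intersected at this z (z outside [11.5, 32.5]); Subtracting the remaining from the first: none of the subtracted shapes is present at this height, so the result so far is unchanged — area = 149.00 mm². Overall, the cross-section is a single solid region. Net area = 149.00 mm².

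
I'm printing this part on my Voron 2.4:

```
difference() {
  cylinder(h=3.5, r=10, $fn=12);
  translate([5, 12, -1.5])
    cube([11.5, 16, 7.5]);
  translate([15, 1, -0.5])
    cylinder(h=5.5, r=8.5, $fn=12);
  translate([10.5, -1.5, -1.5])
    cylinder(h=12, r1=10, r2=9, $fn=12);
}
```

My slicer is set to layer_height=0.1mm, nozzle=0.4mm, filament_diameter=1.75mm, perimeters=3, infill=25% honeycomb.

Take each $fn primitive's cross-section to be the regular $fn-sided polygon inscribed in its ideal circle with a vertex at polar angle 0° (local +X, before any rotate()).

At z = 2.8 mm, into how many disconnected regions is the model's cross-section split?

At z = 2.8 mm: the r=10 cylinder contributes a regular 12-gon of circumradius 10; the 11.5×16 cube at (5, 12) contributes its full rectangle; the r=8.5 cylinder at (15, 1) contributes a regular 12-gon of circumradius 8.5; the cone at (10.5, -1.5) contributes a regular 12-gon of circumradius 9.642 (interpolated between r1=10 and r2=9 at t=0.358); Taking the first minus the rest: starting from the r=10 cylinder, the 11.5×16 cube at (5, 12) misses the remaining region (no effect); the r=8.5 cylinder at (15, 1) partially overlaps it — only the 20.80 mm² overlap (of its 216.75 mm²) is removed, clipping the outline; the cone at (10.5, -1.5) partially overlaps it — only the 75.89 mm² overlap (of its 278.89 mm²) is removed, clipping the outline — 1 connected region. The result has 1 disconnected region.

1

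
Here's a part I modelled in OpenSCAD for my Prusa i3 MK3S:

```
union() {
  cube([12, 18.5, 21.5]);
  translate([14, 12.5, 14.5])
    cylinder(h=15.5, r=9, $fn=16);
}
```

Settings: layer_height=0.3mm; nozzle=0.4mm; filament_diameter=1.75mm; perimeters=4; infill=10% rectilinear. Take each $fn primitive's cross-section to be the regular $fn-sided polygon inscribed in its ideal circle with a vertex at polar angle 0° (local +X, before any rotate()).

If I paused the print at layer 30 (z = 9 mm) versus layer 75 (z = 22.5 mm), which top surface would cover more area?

layer 75 (z = 22.5 mm)

Layer 30 (z = 9): the cube is present — its section is the full 12×18.5 rectangle (area 222.00 mm²); the cylinder at (14, 12.5) does not reach this height (z outside [14.5, 30]); Taking the union: only the 12×18.5 cube is present, so the union is just that shape — area = 222.00 mm². So its area = 222.00 mm². Layer 75 (z = 22.5): the cube is not intersected at this z (z outside [0, 21.5]); the cylinder at (14, 12.5): section is a regular 16-gon, circumradius r=9 (area = (16/2)·9.000²·sin(360°/16) = 247.98 mm²); Taking the union: only the r=9 cylinder at (14, 12.5) is present, so the union is just that shape — area = 247.98 mm². So its area = 247.98 mm². Layer 75 is larger (247.98 vs 222.00 mm²).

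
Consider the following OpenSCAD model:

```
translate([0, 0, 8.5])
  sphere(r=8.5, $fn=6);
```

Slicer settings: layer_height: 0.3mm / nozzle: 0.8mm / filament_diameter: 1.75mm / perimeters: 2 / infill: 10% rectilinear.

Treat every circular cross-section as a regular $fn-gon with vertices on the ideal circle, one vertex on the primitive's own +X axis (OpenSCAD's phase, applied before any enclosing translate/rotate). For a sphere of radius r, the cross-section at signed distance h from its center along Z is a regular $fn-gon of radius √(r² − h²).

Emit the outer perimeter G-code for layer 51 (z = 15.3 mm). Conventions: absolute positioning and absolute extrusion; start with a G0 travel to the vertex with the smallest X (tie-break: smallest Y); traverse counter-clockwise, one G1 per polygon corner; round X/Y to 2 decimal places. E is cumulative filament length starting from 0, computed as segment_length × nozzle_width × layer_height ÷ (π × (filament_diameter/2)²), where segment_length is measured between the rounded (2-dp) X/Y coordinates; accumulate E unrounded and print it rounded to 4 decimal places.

G0 X-5.10 Y0.00 Z15.30
G1 X-2.55 Y-4.42 E0.5092
G1 X2.55 Y-4.42 E1.0180
G1 X5.10 Y0.00 E1.5272
G1 X2.55 Y4.42 E2.0364
G1 X-2.55 Y4.42 E2.5452
G1 X-5.10 Y0.00 E3.0544

At z = 15.3 mm: the r=8.5 sphere slices to a regular 6-gon of circumradius 5.100 (√(r²−h²) with h=6.8 from center). The outline is a single polygon with 6 vertices. Extrusion per mm of travel: 0.8 × 0.3 / (π × 0.875²) = 0.099780. Accumulating E over each segment gives final E = 3.0544.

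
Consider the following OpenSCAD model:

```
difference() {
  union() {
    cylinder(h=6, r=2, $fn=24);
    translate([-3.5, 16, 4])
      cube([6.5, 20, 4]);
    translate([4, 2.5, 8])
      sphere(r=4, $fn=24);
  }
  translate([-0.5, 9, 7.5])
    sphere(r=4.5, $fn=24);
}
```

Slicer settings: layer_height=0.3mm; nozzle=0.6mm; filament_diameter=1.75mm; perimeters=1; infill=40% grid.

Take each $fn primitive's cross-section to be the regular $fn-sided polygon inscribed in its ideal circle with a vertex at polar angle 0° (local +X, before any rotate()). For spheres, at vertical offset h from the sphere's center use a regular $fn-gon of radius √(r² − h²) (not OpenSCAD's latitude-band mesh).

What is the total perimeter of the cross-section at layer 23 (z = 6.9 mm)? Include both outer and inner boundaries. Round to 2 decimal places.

At z = 6.9 mm: the cylinder is absent (z outside [0, 6]); the cube at (-3.5, 16) is present — its section is the full 6.5×20 rectangle (perimeter 53.00 mm); the sphere at (4, 2.5): section is a regular 24-gon, circumradius = √(r²−h²) = √(4²−1.1²) = 3.846 (perimeter = 2·24·3.846·sin(180°/24) = 24.09 mm); Combining (union): the 2 present regions are separate (no shared area or edge), so areas and boundary lengths simply add and each stays a separate island — boundary = 77.09 mm; the r=4.5 sphere at (-0.5, 9) slices to a regular 24-gon of circumradius 4.460 (√(r²−h²) with h=0.6 from center) (perimeter = 2·24·4.460·sin(180°/24) = 27.94 mm); Taking the first minus the rest: starting from the result so far, the r=4.5 sphere at (-0.5, 9) partially overlaps it — only the 0.56 mm² overlap (of its 61.77 mm²) is removed, clipping the outline — boundary = 77.09 mm. Overall, the cross-section has 2 separate islands. Total boundary length (outer) = 77.09 mm.

77.09 mm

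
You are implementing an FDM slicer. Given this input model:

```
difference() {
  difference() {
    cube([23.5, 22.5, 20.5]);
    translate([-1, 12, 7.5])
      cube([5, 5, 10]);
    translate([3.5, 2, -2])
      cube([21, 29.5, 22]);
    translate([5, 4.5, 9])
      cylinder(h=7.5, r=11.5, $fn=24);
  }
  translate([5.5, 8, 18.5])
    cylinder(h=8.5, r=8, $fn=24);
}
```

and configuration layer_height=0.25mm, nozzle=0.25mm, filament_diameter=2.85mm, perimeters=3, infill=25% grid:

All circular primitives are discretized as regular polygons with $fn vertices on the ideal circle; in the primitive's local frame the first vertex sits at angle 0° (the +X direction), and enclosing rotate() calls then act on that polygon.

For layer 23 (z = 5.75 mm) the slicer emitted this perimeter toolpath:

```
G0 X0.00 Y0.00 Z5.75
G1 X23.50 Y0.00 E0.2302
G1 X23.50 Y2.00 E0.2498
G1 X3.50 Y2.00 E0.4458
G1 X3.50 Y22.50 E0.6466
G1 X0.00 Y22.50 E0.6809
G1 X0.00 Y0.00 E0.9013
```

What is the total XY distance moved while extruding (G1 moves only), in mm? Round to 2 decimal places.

Sum the Euclidean lengths of each G1 segment: total = 92.00 mm.

92.00 mm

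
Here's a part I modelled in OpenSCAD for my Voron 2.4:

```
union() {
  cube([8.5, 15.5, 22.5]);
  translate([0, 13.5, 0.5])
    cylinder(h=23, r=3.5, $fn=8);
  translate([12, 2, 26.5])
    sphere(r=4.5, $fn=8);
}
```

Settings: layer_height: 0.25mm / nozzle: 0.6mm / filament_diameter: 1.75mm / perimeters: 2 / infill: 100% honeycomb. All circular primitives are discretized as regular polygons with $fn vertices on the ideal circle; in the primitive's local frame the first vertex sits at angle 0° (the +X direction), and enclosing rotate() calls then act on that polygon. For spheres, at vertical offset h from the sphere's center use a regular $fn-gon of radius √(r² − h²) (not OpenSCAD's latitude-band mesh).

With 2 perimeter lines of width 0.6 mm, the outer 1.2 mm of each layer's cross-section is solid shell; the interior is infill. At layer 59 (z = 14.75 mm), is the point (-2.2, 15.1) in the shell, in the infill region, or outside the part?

At z = 14.75 mm: the 8.5×15.5 cube contributes its full rectangle; the r=3.5 cylinder at (0, 13.5) contributes a regular 8-gon of circumradius 3.5; the sphere at (12, 2) is not intersected at this z (|z−center|=11.750 > r=4.5); Taking the union: the regions partially overlap (shared area 14.83 mm²), so overlapping operands fuse into one piece — 1 connected region. Overall, the cross-section is a single solid region. The nearest boundary edge runs (-3.50, 13.50)→(-2.47, 15.97); distance from the point to it = 0.59 mm. The point is inside the cross-section, 0.59 mm from the nearest boundary — within the 1.2 mm shell band (2 × 0.6).

shell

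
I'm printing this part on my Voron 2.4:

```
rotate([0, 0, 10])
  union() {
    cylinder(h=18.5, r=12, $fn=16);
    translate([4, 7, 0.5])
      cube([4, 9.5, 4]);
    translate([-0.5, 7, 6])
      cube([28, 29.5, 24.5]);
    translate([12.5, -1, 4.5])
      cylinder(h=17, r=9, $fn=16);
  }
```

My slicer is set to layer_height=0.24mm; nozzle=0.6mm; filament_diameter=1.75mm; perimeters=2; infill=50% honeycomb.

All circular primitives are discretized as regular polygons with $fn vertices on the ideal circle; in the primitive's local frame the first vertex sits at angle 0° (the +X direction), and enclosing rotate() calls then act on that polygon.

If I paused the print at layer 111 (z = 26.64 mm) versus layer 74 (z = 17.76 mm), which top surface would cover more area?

layer 74 (z = 17.76 mm)

Layer 111 (z = 26.64): the cylinder is not intersected at this z (z outside [0, 18.5]); the cube at (4, 7) is not intersected at this z (z outside [0.5, 4.5]); the 28×29.5 cube at (-0.5, 7) contributes its full rectangle (area 826.00 mm²); the cylinder at (12.5, -1) does not reach this height (z outside [4.5, 21.5]); Merging all regions: only the 28×29.5 cube at (-0.5, 7) is present, so the union is just that shape — area = 826.00 mm²; (whole slice rotated 10° about Z — lengths, areas and connectivity unchanged). So its area = 826.00 mm². Layer 74 (z = 17.76): the r=12 cylinder gives a regular 16-gon of circumradius 12 (constant along its height) (area = (16/2)·12.000²·sin(360°/16) = 440.85 mm²); the cube at (4, 7) does not reach this height (z outside [0.5, 4.5]); the cube at (-0.5, 7) (footprint 28×29.5) is included at this height (area 826.00 mm²); the cylinder at (12.5, -1): section is a regular 16-gon, circumradius r=9 (area = (16/2)·9.000²·sin(360°/16) = 247.98 mm²); Taking the union: the regions partially overlap — summed areas 1514.83 mm² minus the doubly-counted overlap 132.08 mm² gives 1382.75 mm² — area = 1382.75 mm²; (rotated 10° about Z; rotation is an isometry so areas/perimeters/island counts are preserved). So its area = 1382.75 mm². Layer 74 is larger (1382.75 vs 826.00 mm²).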